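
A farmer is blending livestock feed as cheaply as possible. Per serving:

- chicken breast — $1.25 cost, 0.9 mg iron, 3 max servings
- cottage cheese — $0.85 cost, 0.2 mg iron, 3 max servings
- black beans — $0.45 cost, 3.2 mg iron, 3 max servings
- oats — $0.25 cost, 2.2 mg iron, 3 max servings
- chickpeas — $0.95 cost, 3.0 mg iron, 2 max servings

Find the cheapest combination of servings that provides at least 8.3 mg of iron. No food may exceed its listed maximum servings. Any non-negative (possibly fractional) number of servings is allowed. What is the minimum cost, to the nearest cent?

$0.99

Cost per mg of iron: oats $0.1136, black beans $0.1406, chickpeas $0.3167, chicken breast $1.3889, cottage cheese $4.2500.
Take 3 servings of oats: +6.6 mg iron for $0.75 (total $0.75, still need 1.7 mg).
Take 0.5312 servings of black beans: +1.7 mg iron for $0.24 (total $0.99, still need 0.0 mg).
Filling from the cheapest source first is optimal under one linear minimum: $0.99.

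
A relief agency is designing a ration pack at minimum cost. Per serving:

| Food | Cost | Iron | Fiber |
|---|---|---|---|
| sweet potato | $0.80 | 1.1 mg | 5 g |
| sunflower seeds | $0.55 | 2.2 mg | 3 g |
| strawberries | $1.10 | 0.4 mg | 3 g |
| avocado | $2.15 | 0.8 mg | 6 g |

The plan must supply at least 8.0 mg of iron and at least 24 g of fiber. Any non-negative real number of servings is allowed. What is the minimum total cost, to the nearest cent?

$3.96

Check every corner: each single food scaled to meet both minima, and each pair solved so both constraints bind.
sweet potato only: max(8.0/1.1, 24/5) = 7.273 servings → $5.82.
sunflower seeds only: max(8.0/2.2, 24/3) = 8 servings → $4.40.
strawberries only: max(8.0/0.4, 24/3) = 20 servings → $22.00.
avocado only: max(8.0/0.8, 24/6) = 10 servings → $21.50.
sweet potato + sunflower seeds with both tight: 3.74 servings and 1.766 servings → $3.96.
sweet potato + strawberries with both targets exact would need a negative amount; discard.
sweet potato + avocado: intersection lies outside the first quadrant.
sunflower seeds + strawberries with both tight: 2.667 servings and 5.333 servings → $7.33.
sunflower seeds + avocado with both tight: 2.667 servings and 2.667 servings → $7.20.
strawberries + avocado (both tight): parallel constraints — no distinct corner.
The minimum over all feasible corners is $3.96.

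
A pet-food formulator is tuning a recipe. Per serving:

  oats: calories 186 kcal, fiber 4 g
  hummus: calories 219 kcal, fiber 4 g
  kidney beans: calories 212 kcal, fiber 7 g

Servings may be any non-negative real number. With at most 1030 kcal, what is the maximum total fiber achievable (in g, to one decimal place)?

Fiber per kcal: kidney beans 0.03302, oats 0.02151, hummus 0.01826.
With no serving limits, spend the whole calories allowance on kidney beans: 1030 kcal / 212 kcal × 7 g = 34.0 g.

34.0 g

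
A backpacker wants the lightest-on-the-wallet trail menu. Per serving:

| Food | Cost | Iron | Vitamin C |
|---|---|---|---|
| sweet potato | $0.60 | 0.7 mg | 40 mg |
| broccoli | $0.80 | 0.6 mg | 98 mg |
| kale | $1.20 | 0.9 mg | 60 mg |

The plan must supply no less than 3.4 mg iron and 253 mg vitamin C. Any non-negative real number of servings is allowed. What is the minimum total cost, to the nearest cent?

sweet potato only: max(3.4/0.7, 253/40) = 6.325 servings → $3.79.
broccoli only: max(3.4/0.6, 253/98) = 5.667 servings → $4.53.
kale only: max(3.4/0.9, 253/60) = 4.217 servings → $5.06.
sweet potato + broccoli with both tight: 4.067 servings and 0.9215 servings → $3.18.
sweet potato + kale with both targets exact would need a negative amount; discard.
broccoli + kale with both tight: 0.454 servings and 3.475 servings → $4.53.
The minimum over all feasible corners is $3.18.

$3.18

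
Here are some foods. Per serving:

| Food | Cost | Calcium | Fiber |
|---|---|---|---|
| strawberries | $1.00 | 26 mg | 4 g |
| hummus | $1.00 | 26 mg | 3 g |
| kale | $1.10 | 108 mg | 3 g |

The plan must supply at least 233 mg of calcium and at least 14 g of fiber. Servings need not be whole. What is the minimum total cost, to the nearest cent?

$4.06

With two linear requirements the optimum uses one or two foods; enumerate the corners.
strawberries only: max(233/26, 14/4) = 8.962 servings → $8.96.
hummus only: max(233/26, 14/3) = 8.962 servings → $8.96.
kale only: max(233/108, 14/3) = 4.667 servings → $5.13.
strawberries + hummus with both targets exact would need a negative amount; discard.
strawberries + kale with both tight: 2.297 servings and 1.605 servings → $4.06.
hummus + kale with both tight: 3.305 servings and 1.362 servings → $4.80.
The minimum over all feasible corners is $4.06.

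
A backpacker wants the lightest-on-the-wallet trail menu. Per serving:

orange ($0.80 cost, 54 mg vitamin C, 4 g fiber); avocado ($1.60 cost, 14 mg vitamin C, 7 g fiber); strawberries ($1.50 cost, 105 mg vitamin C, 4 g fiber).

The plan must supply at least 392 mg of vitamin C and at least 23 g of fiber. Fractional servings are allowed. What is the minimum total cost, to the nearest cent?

At the optimum either one food covers both requirements or two foods hit both targets exactly; no other combination can be cheaper.
orange only: max(392/54, 23/4) = 7.259 servings → $5.81.
avocado only: max(392/14, 23/7) = 28 servings → $44.80.
strawberries only: max(392/105, 23/4) = 5.75 servings → $8.62.
orange + avocado: intersection lies outside the first quadrant.
orange + strawberries with both tight: 4.152 servings and 1.598 servings → $5.72.
avocado + strawberries with both tight: 1.247 servings and 3.567 servings → $7.35.
So the least-cost plan costs $5.72.

$5.72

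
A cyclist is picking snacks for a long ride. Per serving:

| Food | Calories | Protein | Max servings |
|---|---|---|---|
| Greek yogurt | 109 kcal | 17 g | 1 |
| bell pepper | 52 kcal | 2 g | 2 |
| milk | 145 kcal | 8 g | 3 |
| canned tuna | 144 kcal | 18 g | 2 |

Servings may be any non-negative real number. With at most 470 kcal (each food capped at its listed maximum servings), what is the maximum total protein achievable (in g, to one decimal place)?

Protein per kcal: Greek yogurt 0.156, canned tuna 0.125, milk 0.05517, bell pepper 0.03846.
Take 1 serving of Greek yogurt: uses 109 kcal, +17.0 g protein (running total 17.0 g).
Take 2 servings of canned tuna: uses 288 kcal, +36.0 g protein (running total 53.0 g).
Take 0.5034 servings of milk: uses 73 kcal, +4.0 g protein (running total 57.0 g).
Filling greedily by protein-per-kcal is optimal for one linear limit, giving 57.0 g.

57.0 g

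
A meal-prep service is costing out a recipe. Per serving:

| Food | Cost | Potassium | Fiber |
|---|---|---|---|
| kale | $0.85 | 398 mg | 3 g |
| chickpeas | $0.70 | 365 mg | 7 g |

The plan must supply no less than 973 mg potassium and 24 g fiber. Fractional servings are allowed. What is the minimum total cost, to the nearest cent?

kale only: max(973/398, 24/3) = 8 servings → $6.80.
chickpeas only: max(973/365, 24/7) = 3.429 servings → $2.40.
kale + chickpeas with both targets exact would need a negative amount; discard.
So the least-cost plan costs $2.40.

$2.40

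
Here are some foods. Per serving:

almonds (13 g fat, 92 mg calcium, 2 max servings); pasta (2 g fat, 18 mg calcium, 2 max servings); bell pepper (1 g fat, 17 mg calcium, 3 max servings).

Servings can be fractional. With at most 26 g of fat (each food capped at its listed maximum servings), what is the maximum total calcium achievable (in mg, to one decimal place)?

221.5 mg

Calcium per g fat: bell pepper 17, pasta 9, almonds 7.077.
Take 3 servings of bell pepper: uses 3 g fat, +51.0 mg calcium (running total 51.0 mg).
Take 2 servings of pasta: uses 4 g fat, +36.0 mg calcium (running total 87.0 mg).
Take 1.462 servings of almonds: uses 19 g fat, +134.5 mg calcium (running total 221.5 mg).
Filling greedily by calcium-per-g fat is optimal for one linear limit, giving 221.5 mg.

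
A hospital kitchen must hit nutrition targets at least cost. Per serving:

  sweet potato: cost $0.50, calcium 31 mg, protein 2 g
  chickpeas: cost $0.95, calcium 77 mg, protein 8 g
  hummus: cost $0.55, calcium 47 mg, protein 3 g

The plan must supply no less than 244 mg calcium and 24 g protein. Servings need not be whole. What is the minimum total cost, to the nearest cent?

$2.99

A basic optimal solution has at most two foods positive. Try each food alone and each pair with both targets met exactly.
sweet potato only: max(244/31, 24/2) = 12 servings → $6.00.
chickpeas only: max(244/77, 24/8) = 3.169 servings → $3.01.
hummus only: max(244/47, 24/3) = 8 servings → $4.40.
sweet potato + chickpeas with both tight: 1.106 servings and 2.723 servings → $3.14.
sweet potato + hummus: intersection lies outside the first quadrant.
chickpeas + hummus with both tight: 2.731 servings and 0.7172 servings → $2.99.
The minimum over all feasible corners is $2.99.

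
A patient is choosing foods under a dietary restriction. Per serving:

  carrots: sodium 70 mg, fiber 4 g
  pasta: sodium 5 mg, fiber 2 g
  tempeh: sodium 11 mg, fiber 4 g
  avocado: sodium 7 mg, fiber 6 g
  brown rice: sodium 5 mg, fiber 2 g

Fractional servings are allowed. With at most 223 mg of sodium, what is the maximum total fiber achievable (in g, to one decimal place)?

Fiber per mg sodium: avocado 0.8571, pasta 0.4, brown rice 0.4, tempeh 0.3636, carrots 0.05714.
With no serving limits, spend the whole sodium allowance on avocado: 223 mg / 7 mg × 6 g = 191.1 g.

191.1 g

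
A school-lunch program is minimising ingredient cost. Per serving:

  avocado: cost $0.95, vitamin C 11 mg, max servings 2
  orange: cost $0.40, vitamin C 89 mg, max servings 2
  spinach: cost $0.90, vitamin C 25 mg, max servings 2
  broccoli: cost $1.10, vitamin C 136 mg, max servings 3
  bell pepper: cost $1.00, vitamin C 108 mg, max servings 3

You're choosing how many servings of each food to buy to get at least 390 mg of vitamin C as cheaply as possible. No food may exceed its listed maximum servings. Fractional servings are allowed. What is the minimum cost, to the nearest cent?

Cost per mg of vitamin C: orange $0.0045, broccoli $0.0081, bell pepper $0.0093, spinach $0.0360, avocado $0.0864.
Take 2 servings of orange: +178.0 mg vitamin C for $0.80 (total $0.80, still need 212.0 mg).
Take 1.559 servings of broccoli: +212.0 mg vitamin C for $1.71 (total $2.51, still need 0.0 mg).
Greedy by cheapest-per-mg is optimal for a single linear constraint, so the minimum cost is $2.51.

$2.51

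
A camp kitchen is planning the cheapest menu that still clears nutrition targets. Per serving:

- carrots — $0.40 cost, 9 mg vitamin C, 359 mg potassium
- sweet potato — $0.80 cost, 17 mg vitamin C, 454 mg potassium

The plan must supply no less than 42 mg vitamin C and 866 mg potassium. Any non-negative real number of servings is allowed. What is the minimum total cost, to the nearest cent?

$1.87

carrots only: max(42/9, 866/359) = 4.667 servings → $1.87.
sweet potato only: max(42/17, 866/454) = 2.471 servings → $1.98.
carrots + sweet potato: the both-tight solution has a negative serving — not a feasible corner.
So the least-cost plan costs $1.87.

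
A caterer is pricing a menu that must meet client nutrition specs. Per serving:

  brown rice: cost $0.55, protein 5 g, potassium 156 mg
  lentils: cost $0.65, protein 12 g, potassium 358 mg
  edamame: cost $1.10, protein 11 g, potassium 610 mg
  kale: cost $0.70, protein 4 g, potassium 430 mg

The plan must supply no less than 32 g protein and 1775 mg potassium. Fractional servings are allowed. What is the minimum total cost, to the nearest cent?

brown rice only: max(32/5, 1775/156) = 11.38 servings → $6.26.
lentils only: max(32/12, 1775/358) = 4.958 servings → $3.22.
edamame only: max(32/11, 1775/610) = 2.91 servings → $3.20.
kale only: max(32/4, 1775/430) = 8 servings → $5.60.
brown rice + lentils with both targets exact would need a negative amount; discard.
brown rice + edamame: the both-tight solution has a negative serving — not a feasible corner.
brown rice + kale with both tight: 4.364 servings and 2.545 servings → $4.18.
lentils + edamame: intersection lies outside the first quadrant.
lentils + kale with both tight: 1.786 servings and 2.641 servings → $3.01.
edamame + kale with both tight: 2.908 servings and 0.002183 servings → $3.20.
So the least-cost plan costs $3.01.

$3.01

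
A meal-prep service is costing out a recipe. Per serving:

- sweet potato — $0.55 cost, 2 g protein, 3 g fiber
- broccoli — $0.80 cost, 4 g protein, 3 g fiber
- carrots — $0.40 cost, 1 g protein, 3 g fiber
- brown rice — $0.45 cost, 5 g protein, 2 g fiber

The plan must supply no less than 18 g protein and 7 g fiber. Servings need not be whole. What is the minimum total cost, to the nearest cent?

$1.62

At the optimum either one food covers both requirements or two foods hit both targets exactly; no other combination can be cheaper.
sweet potato only: max(18/2, 7/3) = 9 servings → $4.95.
broccoli only: max(18/4, 7/3) = 4.5 servings → $3.60.
carrots only: max(18/1, 7/3) = 18 servings → $7.20.
brown rice only: max(18/5, 7/2) = 3.6 servings → $1.62.
sweet potato + broccoli: the both-tight solution has a negative serving — not a feasible corner.
sweet potato + carrots: intersection lies outside the first quadrant.
sweet potato + brown rice: the both-tight solution has a negative serving — not a feasible corner.
broccoli + carrots with both targets exact would need a negative amount; discard.
broccoli + brown rice: intersection lies outside the first quadrant.
carrots + brown rice: the both-tight solution has a negative serving — not a feasible corner.
The minimum over all feasible corners is $1.62.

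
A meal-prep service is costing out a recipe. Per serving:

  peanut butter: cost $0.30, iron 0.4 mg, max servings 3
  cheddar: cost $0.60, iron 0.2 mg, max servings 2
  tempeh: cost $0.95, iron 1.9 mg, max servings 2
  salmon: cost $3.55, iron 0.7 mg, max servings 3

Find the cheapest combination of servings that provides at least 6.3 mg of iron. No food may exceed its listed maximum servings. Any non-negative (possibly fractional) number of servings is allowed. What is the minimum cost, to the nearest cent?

$8.56

Cost per mg of iron: tempeh $0.5000, peanut butter $0.7500, cheddar $3.0000, salmon $5.0714.
Take 2 servings of tempeh: +3.8 mg iron for $1.90 (total $1.90, still need 2.5 mg).
Take 3 servings of peanut butter: +1.2 mg iron for $0.90 (total $2.80, still need 1.3 mg).
Take 2 servings of cheddar: +0.4 mg iron for $1.20 (total $4.00, still need 0.9 mg).
Take 1.286 servings of salmon: +0.9 mg iron for $4.56 (total $8.56, still need 0.0 mg).
Filling from the cheapest source first is optimal under one linear minimum: $8.56.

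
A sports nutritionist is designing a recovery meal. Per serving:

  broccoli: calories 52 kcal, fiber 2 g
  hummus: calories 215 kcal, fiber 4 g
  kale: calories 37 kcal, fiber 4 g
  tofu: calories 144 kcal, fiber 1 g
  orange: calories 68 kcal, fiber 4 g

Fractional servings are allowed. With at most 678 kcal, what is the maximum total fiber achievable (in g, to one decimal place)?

Fiber per kcal: kale 0.1081, orange 0.05882, broccoli 0.03846, hummus 0.0186, tofu 0.006944.
With no serving limits, spend the whole calories allowance on kale: 678 kcal / 37 kcal × 4 g = 73.3 g.

73.3 g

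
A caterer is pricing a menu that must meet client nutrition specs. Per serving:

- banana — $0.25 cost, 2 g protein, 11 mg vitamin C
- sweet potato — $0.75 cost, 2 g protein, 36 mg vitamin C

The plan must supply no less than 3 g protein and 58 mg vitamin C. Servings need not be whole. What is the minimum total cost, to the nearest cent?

banana only: max(3/2, 58/11) = 5.273 servings → $1.32.
sweet potato only: max(3/2, 58/36) = 1.611 servings → $1.21.
banana + sweet potato with both targets exact would need a negative amount; discard.
The minimum over all feasible corners is $1.21.

$1.21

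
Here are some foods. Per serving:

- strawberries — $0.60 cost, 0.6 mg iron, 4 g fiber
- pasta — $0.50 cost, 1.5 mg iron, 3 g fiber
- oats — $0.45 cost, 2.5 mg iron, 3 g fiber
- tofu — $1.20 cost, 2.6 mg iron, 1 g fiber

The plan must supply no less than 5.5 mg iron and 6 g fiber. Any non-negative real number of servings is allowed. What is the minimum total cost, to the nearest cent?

Compare the cost at each extreme point of the feasible region.
strawberries only: max(5.5/0.6, 6/4) = 9.167 servings → $5.50.
pasta only: max(5.5/1.5, 6/3) = 3.667 servings → $1.83.
oats only: max(5.5/2.5, 6/3) = 2.2 servings → $0.99.
tofu only: max(5.5/2.6, 6/1) = 6 servings → $7.20.
strawberries + pasta: the both-tight solution has a negative serving — not a feasible corner.
strawberries + oats with both targets exact would need a negative amount; discard.
strawberries + tofu with both tight: 1.031 servings and 1.878 servings → $2.87.
pasta + oats with both targets exact would need a negative amount; discard.
pasta + tofu with both tight: 1.603 servings and 1.19 servings → $2.23.
oats + tofu with both tight: 1.906 servings and 0.283 servings → $1.20.
So the least-cost plan costs $0.99.

$0.99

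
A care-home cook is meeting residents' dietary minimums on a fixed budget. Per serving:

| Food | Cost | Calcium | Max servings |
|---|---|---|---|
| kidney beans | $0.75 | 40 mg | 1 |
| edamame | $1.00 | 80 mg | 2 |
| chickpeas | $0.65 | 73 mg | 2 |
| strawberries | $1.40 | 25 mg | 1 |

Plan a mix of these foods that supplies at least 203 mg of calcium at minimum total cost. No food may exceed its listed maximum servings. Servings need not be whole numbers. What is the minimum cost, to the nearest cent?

Cost per mg of calcium: chickpeas $0.0089, edamame $0.0125, kidney beans $0.0187, strawberries $0.0560.
Take 2 servings of chickpeas: +146.0 mg calcium for $1.30 (total $1.30, still need 57.0 mg).
Take 0.7125 servings of edamame: +57.0 mg calcium for $0.71 (total $2.01, still need 0.0 mg).
Filling from the cheapest source first is optimal under one linear minimum: $2.01.

$2.01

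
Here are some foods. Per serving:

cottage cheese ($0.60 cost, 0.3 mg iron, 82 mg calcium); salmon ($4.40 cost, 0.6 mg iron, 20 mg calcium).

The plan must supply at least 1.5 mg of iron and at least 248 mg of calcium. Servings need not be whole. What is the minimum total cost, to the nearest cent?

$3.00

Two binding constraints pin down two serving amounts, so the optimal mix uses at most two foods. The candidates are each food alone (scaled to the tighter of iron/calcium) and each pair with both constraints tight.
cottage cheese only: max(1.5/0.3, 248/82) = 5 servings → $3.00.
salmon only: max(1.5/0.6, 248/20) = 12.4 servings → $54.56.
cottage cheese + salmon with both tight: 2.75 servings and 1.125 servings → $6.60.
So the least-cost plan costs $3.00.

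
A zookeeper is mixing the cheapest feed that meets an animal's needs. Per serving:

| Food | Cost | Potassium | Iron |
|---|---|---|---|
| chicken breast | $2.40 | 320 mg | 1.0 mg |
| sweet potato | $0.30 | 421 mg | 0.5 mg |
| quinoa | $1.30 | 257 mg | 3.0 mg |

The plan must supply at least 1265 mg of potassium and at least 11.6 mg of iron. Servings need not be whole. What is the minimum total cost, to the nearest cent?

At the optimum either one food covers both requirements or two foods hit both targets exactly; no other combination can be cheaper.
chicken breast only: max(1265/320, 11.6/1.0) = 11.6 servings → $27.84.
sweet potato only: max(1265/421, 11.6/0.5) = 23.2 servings → $6.96.
quinoa only: max(1265/257, 11.6/3.0) = 4.922 servings → $6.40.
chicken breast + sweet potato: intersection lies outside the first quadrant.
chicken breast + quinoa with both tight: 1.158 servings and 3.481 servings → $7.30.
sweet potato + quinoa with both tight: 0.7173 servings and 3.747 servings → $5.09.
So the least-cost plan costs $5.09.

$5.09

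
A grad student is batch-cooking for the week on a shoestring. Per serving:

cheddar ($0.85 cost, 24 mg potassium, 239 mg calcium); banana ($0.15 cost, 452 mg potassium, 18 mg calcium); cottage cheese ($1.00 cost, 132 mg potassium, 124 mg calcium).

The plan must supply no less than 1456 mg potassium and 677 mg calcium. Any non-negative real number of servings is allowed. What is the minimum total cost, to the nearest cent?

At the optimum either one food covers both requirements or two foods hit both targets exactly; no other combination can be cheaper.
cheddar only: max(1456/24, 677/239) = 60.67 servings → $51.57.
banana only: max(1456/452, 677/18) = 37.61 servings → $5.64.
cottage cheese only: max(1456/132, 677/124) = 11.03 servings → $11.03.
cheddar + banana with both tight: 2.6 servings and 3.083 servings → $2.67.
cheddar + cottage cheese with both targets exact would need a negative amount; discard.
banana + cottage cheese with both tight: 1.699 servings and 5.213 servings → $5.47.
Cheapest feasible corner: $2.67.

$2.67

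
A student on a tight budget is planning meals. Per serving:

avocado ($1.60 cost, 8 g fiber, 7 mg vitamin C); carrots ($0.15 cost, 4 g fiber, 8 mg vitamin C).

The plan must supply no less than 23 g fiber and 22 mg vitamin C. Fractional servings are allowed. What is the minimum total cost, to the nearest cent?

$0.86

Check every corner: each single food scaled to meet both minima, and each pair solved so both constraints bind.
avocado only: max(23/8, 22/7) = 3.143 servings → $5.03.
carrots only: max(23/4, 22/8) = 5.75 servings → $0.86.
avocado + carrots with both tight: 2.667 servings and 0.4167 servings → $4.33.
So the least-cost plan costs $0.86.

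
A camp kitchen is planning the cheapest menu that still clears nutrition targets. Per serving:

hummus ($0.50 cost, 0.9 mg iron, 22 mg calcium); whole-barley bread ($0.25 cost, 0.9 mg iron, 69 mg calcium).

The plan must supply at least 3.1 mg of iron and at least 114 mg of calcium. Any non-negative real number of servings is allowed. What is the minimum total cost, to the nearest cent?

$0.86

hummus only: max(3.1/0.9, 114/22) = 5.182 servings → $2.59.
whole-barley bread only: max(3.1/0.9, 114/69) = 3.444 servings → $0.86.
hummus + whole-barley bread with both tight: 2.631 servings and 0.8132 servings → $1.52.
So the least-cost plan costs $0.86.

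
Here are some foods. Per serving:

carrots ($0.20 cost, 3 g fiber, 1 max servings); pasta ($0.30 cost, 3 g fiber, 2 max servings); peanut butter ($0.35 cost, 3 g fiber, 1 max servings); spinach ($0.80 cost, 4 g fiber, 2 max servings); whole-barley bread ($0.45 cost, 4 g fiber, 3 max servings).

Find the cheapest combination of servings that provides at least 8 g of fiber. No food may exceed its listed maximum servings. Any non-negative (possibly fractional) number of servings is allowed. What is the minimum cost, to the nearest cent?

$0.70

Cost per g of fiber: carrots $0.0667, pasta $0.1000, whole-barley bread $0.1125, peanut butter $0.1167, spinach $0.2000.
Take 1 serving of carrots: +3.0 g fiber for $0.20 (total $0.20, still need 5.0 g).
Take 1.667 servings of pasta: +5.0 g fiber for $0.50 (total $0.70, still need 0.0 g).
Greedy by cheapest-per-g is optimal for a single linear constraint, so the minimum cost is $0.70.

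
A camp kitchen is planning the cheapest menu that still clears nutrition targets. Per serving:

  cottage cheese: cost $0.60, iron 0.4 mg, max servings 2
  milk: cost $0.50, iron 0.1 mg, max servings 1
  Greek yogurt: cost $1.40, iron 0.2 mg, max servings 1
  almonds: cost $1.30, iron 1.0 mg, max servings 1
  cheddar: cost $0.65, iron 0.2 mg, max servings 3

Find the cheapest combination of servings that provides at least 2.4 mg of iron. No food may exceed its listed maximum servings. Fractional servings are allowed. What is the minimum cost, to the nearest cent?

Cost per mg of iron: almonds $1.3000, cottage cheese $1.5000, cheddar $3.2500, milk $5.0000, Greek yogurt $7.0000.
Take 1 serving of almonds: +1.0 mg iron for $1.30 (total $1.30, still need 1.4 mg).
Take 2 servings of cottage cheese: +0.8 mg iron for $1.20 (total $2.50, still need 0.6 mg).
Take 3 servings of cheddar: +0.6 mg iron for $1.95 (total $4.45, still need 0.0 mg).
Greedy by cheapest-per-mg is optimal for a single linear constraint, so the minimum cost is $4.45.

$4.45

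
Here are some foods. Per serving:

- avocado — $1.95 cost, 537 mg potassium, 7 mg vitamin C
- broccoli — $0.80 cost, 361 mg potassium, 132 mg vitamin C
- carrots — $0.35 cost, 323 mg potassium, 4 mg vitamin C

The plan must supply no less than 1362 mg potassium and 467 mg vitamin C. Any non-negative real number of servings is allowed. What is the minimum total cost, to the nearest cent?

$2.92

avocado only: max(1362/537, 467/7) = 66.71 servings → $130.09.
broccoli only: max(1362/361, 467/132) = 3.773 servings → $3.02.
carrots only: max(1362/323, 467/4) = 116.8 servings → $40.86.
avocado + broccoli with both tight: 0.1638 servings and 3.529 servings → $3.14.
avocado + carrots: the both-tight solution has a negative serving — not a feasible corner.
broccoli + carrots with both tight: 3.53 servings and 0.2718 servings → $2.92.
Cheapest feasible corner: $2.92.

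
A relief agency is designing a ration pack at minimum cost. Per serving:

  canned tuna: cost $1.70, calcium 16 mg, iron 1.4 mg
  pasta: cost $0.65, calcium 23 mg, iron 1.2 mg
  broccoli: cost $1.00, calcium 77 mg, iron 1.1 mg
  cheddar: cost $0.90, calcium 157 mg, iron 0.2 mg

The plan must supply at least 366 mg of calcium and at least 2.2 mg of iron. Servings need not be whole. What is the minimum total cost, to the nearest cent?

Two binding constraints pin down two serving amounts, so the optimal mix uses at most two foods. The candidates are each food alone (scaled to the tighter of calcium/iron) and each pair with both constraints tight.
canned tuna only: max(366/16, 2.2/1.4) = 22.88 servings → $38.89.
pasta only: max(366/23, 2.2/1.2) = 15.91 servings → $10.34.
broccoli only: max(366/77, 2.2/1.1) = 4.753 servings → $4.75.
cheddar only: max(366/157, 2.2/0.2) = 11 servings → $9.90.
canned tuna + pasta with both targets exact would need a negative amount; discard.
canned tuna + broccoli: the both-tight solution has a negative serving — not a feasible corner.
canned tuna + cheddar with both tight: 1.257 servings and 2.203 servings → $4.12.
pasta + broccoli: the both-tight solution has a negative serving — not a feasible corner.
pasta + cheddar with both tight: 1.481 servings and 2.114 servings → $2.87.
broccoli + cheddar with both tight: 1.73 servings and 1.483 servings → $3.06.
The minimum over all feasible corners is $2.87.

$2.87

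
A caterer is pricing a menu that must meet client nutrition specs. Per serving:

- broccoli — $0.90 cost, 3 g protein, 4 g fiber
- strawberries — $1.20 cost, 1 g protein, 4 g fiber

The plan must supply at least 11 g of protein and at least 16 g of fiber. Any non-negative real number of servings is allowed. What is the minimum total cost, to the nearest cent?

The cheapest plan sits at a corner of the feasible region — with two constraints it uses at most two foods.
broccoli only: max(11/3, 16/4) = 4 servings → $3.60.
strawberries only: max(11/1, 16/4) = 11 servings → $13.20.
broccoli + strawberries with both tight: 3.5 servings and 0.5 servings → $3.75.
So the least-cost plan costs $3.60.

$3.60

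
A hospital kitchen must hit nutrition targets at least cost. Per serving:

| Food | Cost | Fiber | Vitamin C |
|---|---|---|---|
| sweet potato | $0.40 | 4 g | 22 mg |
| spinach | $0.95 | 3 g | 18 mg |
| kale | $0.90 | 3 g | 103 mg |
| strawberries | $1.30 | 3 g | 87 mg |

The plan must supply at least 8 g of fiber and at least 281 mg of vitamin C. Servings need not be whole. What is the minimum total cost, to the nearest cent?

For a min-cost LP with two ≥-constraints, a basic feasible solution has at most two positive variables.
sweet potato only: max(8/4, 281/22) = 12.77 servings → $5.11.
spinach only: max(8/3, 281/18) = 15.61 servings → $14.83.
kale only: max(8/3, 281/103) = 2.728 servings → $2.46.
strawberries only: max(8/3, 281/87) = 3.23 servings → $4.20.
sweet potato + spinach: the both-tight solution has a negative serving — not a feasible corner.
sweet potato + kale: the both-tight solution has a negative serving — not a feasible corner.
sweet potato + strawberries: the both-tight solution has a negative serving — not a feasible corner.
spinach + kale with both targets exact would need a negative amount; discard.
spinach + strawberries: intersection lies outside the first quadrant.
kale + strawberries: the both-tight solution has a negative serving — not a feasible corner.
Cheapest feasible corner: $2.46.

$2.46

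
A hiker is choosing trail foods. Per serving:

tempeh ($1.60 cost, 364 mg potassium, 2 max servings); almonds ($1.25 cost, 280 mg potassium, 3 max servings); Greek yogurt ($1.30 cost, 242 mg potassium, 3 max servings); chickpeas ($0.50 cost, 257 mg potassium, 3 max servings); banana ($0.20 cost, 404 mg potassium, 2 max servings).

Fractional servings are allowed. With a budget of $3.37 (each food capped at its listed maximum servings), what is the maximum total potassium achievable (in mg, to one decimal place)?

1913.4 mg

Potassium per dollar: banana 2020, chickpeas 514, tempeh 227.5, almonds 224, Greek yogurt 186.2.
Take 2 servings of banana: spends $0.40, +808.0 mg potassium (running total 808.0 mg).
Take 3 servings of chickpeas: spends $1.50, +771.0 mg potassium (running total 1579.0 mg).
Take 0.9187 servings of tempeh: spends $1.47, +334.4 mg potassium (running total 1913.4 mg).
Filling greedily by potassium-per-dollar is optimal for one linear limit, giving 1913.4 mg.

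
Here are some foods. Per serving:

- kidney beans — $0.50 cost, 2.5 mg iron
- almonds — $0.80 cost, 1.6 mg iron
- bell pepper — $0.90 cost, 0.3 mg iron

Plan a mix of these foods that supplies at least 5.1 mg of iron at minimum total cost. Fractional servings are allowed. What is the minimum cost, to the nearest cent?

Cost per mg of iron: kidney beans $0.2000, almonds $0.5000, bell pepper $3.0000.
With no serving limits, use only kidney beans: 5.1 mg / 2.5 mg = 2.04 servings × $0.50 = $1.02.

$1.02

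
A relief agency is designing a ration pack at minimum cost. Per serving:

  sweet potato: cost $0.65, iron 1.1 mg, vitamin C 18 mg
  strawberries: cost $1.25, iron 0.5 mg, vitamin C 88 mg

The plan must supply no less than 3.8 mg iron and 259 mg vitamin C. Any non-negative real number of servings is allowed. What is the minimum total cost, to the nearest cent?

$4.60

The cheapest plan sits at a corner of the feasible region — with two constraints it uses at most two foods.
sweet potato only: max(3.8/1.1, 259/18) = 14.39 servings → $9.35.
strawberries only: max(3.8/0.5, 259/88) = 7.6 servings → $9.50.
sweet potato + strawberries with both tight: 2.334 servings and 2.466 servings → $4.60.
So the least-cost plan costs $4.60.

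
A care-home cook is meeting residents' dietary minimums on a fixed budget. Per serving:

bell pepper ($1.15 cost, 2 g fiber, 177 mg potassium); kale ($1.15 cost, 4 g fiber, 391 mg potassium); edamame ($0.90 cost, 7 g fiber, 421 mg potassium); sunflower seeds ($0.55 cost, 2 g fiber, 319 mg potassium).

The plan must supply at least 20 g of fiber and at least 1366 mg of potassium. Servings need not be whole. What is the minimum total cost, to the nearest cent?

Two binding constraints pin down two serving amounts, so the optimal mix uses at most two foods. The candidates are each food alone (scaled to the tighter of fiber/potassium) and each pair with both constraints tight.
bell pepper only: max(20/2, 1366/177) = 10 servings → $11.50.
kale only: max(20/4, 1366/391) = 5 servings → $5.75.
edamame only: max(20/7, 1366/421) = 3.245 servings → $2.92.
sunflower seeds only: max(20/2, 1366/319) = 10 servings → $5.50.
bell pepper + kale with both targets exact would need a negative amount; discard.
bell pepper + edamame with both tight: 2.877 servings and 2.035 servings → $5.14.
bell pepper + sunflower seeds with both targets exact would need a negative amount; discard.
kale + edamame with both tight: 1.085 servings and 2.237 servings → $3.26.
kale + sunflower seeds with both targets exact would need a negative amount; discard.
edamame + sunflower seeds with both tight: 2.623 servings and 0.821 servings → $2.81.
The minimum over all feasible corners is $2.81.

$2.81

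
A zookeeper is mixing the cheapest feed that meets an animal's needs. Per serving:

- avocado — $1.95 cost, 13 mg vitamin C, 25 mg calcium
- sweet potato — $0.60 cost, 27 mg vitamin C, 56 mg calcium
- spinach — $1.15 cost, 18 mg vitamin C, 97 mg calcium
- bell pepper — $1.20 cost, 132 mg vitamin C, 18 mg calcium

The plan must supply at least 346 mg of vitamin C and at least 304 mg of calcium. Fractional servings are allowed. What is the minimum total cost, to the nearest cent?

This is a tiny linear program; its minimum lies at a vertex of the feasible set. List the vertices and price them.
avocado only: max(346/13, 304/25) = 26.62 servings → $51.90.
sweet potato only: max(346/27, 304/56) = 12.81 servings → $7.69.
spinach only: max(346/18, 304/97) = 19.22 servings → $22.11.
bell pepper only: max(346/132, 304/18) = 16.89 servings → $20.27.
avocado + sweet potato: the both-tight solution has a negative serving — not a feasible corner.
avocado + spinach: intersection lies outside the first quadrant.
avocado + bell pepper with both tight: 11.06 servings and 1.532 servings → $23.40.
sweet potato + spinach: the both-tight solution has a negative serving — not a feasible corner.
sweet potato + bell pepper with both tight: 4.909 servings and 1.617 servings → $4.89.
spinach + bell pepper with both tight: 2.716 servings and 2.251 servings → $5.82.
The minimum over all feasible corners is $4.89.

$4.89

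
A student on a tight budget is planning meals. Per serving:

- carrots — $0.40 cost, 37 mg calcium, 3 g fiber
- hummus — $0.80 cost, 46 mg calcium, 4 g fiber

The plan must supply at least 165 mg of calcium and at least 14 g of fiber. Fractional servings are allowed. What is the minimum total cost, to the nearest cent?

For a min-cost LP with two ≥-constraints, a basic feasible solution has at most two positive variables.
carrots only: max(165/37, 14/3) = 4.667 servings → $1.87.
hummus only: max(165/46, 14/4) = 3.587 servings → $2.87.
carrots + hummus with both tight: 1.6 servings and 2.3 servings → $2.48.
Cheapest feasible corner: $1.87.

$1.87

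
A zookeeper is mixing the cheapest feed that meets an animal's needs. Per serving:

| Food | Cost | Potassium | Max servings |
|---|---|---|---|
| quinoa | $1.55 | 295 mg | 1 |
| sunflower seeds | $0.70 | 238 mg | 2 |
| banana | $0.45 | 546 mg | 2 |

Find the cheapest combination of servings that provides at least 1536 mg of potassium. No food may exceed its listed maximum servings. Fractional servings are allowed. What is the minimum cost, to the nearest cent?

Cost per mg of potassium: banana $0.0008, sunflower seeds $0.0029, quinoa $0.0053.
Take 2 servings of banana: +1092.0 mg potassium for $0.90 (total $0.90, still need 444.0 mg).
Take 1.866 servings of sunflower seeds: +444.0 mg potassium for $1.31 (total $2.21, still need 0.0 mg).
Filling from the cheapest source first is optimal under one linear minimum: $2.21.

$2.21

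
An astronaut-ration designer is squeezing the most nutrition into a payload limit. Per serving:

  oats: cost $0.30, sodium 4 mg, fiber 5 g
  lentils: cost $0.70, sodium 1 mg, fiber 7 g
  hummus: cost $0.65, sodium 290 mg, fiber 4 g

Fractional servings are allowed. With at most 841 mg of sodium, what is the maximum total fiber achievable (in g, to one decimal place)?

Fiber per mg sodium: lentils 7, oats 1.25, hummus 0.01379.
With no serving limits, spend the whole sodium allowance on lentils: 841 mg / 1 mg × 7 g = 5887.0 g.

5887.0 g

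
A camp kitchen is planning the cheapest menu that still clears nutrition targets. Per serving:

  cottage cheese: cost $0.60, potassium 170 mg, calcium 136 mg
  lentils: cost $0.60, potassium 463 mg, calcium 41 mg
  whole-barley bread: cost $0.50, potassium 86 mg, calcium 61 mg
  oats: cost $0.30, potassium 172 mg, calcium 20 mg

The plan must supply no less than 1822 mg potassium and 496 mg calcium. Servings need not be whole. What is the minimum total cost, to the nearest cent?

At the optimum either one food covers both requirements or two foods hit both targets exactly; no other combination can be cheaper.
cottage cheese only: max(1822/170, 496/136) = 10.72 servings → $6.43.
lentils only: max(1822/463, 496/41) = 12.1 servings → $7.26.
whole-barley bread only: max(1822/86, 496/61) = 21.19 servings → $10.59.
oats only: max(1822/172, 496/20) = 24.8 servings → $7.44.
cottage cheese + lentils with both tight: 2.767 servings and 2.919 servings → $3.41.
cottage cheese + whole-barley bread: intersection lies outside the first quadrant.
cottage cheese + oats with both tight: 2.445 servings and 8.177 servings → $3.92.
lentils + whole-barley bread with both tight: 2.771 servings and 6.269 servings → $4.80.
lentils + oats with both targets exact would need a negative amount; discard.
whole-barley bread + oats with both tight: 5.571 servings and 7.807 servings → $5.13.
So the least-cost plan costs $3.41.

$3.41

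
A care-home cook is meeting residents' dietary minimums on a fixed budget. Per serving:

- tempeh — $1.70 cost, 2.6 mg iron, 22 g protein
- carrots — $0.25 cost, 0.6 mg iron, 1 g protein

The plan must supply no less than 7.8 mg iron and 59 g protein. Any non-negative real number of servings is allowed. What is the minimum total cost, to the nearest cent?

$4.86

The cheapest plan sits at a corner of the feasible region — with two constraints it uses at most two foods.
tempeh only: max(7.8/2.6, 59/22) = 3 servings → $5.10.
carrots only: max(7.8/0.6, 59/1) = 59 servings → $14.75.
tempeh + carrots with both tight: 2.604 servings and 1.717 servings → $4.86.
So the least-cost plan costs $4.86.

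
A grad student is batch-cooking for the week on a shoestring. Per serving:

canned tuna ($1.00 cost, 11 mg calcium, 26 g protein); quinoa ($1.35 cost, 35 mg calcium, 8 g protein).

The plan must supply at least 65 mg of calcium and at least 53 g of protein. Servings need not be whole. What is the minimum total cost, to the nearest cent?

$3.44

This is a tiny linear program; its minimum lies at a vertex of the feasible set. List the vertices and price them.
canned tuna only: max(65/11, 53/26) = 5.909 servings → $5.91.
quinoa only: max(65/35, 53/8) = 6.625 servings → $8.94.
canned tuna + quinoa with both tight: 1.624 servings and 1.347 servings → $3.44.
The minimum over all feasible corners is $3.44.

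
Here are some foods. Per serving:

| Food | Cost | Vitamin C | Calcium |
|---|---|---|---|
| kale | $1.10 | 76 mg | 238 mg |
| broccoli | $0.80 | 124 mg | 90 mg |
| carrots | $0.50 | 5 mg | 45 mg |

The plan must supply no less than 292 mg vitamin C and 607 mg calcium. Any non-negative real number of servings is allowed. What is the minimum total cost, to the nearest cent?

$3.20

The cheapest plan sits at a corner of the feasible region — with two constraints it uses at most two foods.
kale only: max(292/76, 607/238) = 3.842 servings → $4.23.
broccoli only: max(292/124, 607/90) = 6.744 servings → $5.40.
carrots only: max(292/5, 607/45) = 58.4 servings → $29.20.
kale + broccoli with both tight: 2.161 servings and 1.031 servings → $3.20.
kale + carrots with both targets exact would need a negative amount; discard.
broccoli + carrots with both tight: 1.97 servings and 9.549 servings → $6.35.
Cheapest feasible corner: $3.20.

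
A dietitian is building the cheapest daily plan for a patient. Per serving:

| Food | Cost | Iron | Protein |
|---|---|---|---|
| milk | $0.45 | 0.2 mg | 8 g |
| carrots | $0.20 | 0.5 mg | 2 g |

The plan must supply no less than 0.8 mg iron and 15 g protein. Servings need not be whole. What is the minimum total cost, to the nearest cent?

Check every corner: each single food scaled to meet both minima, and each pair solved so both constraints bind.
milk only: max(0.8/0.2, 15/8) = 4 servings → $1.80.
carrots only: max(0.8/0.5, 15/2) = 7.5 servings → $1.50.
milk + carrots with both tight: 1.639 servings and 0.9444 servings → $0.93.
The minimum over all feasible corners is $0.93.

$0.93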